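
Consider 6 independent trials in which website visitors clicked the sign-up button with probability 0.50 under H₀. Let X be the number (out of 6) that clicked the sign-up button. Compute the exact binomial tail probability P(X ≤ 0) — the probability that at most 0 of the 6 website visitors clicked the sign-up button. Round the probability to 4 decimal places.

P = 0.0156

X ~ Binomial(n=6, p=0.50).
P(X ≤ 0) = C(6,0)·0.50^0·0.50^6.
= 0.015625 = 0.0156.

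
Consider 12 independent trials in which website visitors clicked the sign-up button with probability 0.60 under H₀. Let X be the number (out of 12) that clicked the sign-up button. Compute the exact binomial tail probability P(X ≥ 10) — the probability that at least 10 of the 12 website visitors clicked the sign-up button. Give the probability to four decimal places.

X ~ Binomial(n=12, p=0.60).
P(X ≥ 10) = C(12,10)·0.60^10·0.40^2 + C(12,11)·0.60^11·0.40^1 + C(12,12)·0.60^12·0.40^0.
= 0.063852 + 0.017414 + 0.002177 = 0.0834.

P = 0.0834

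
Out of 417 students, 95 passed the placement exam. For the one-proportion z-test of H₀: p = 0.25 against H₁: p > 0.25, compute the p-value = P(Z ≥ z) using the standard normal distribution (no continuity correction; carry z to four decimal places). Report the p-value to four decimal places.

p-value = 0.8522

p̂ = 95/417 = 0.22782.
SE₀ = √(0.25·0.75/417) = 0.021205.
z = (p̂ − p₀)/SE = (95/417 − 0.25)/0.021205 ≈ -1.0461.
From the standard normal, P(Z ≥ z) = 0.8522.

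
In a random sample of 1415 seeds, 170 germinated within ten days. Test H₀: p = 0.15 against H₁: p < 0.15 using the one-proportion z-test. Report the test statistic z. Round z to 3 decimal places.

Sample proportion p̂ = 170/1415 = 0.12014.
Under H₀, SE = √(p₀(1−p₀)/n) = √(0.15·0.85/1415) = √0.000090106 = 0.009492.
z = (0.12014 − 0.15)/0.009492 = -0.02986/0.009492 = -3.146.

z = -3.146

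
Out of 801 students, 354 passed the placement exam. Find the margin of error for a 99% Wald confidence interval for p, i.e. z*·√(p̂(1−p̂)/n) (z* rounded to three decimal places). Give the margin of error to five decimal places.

ME = 0.04520

With x = 354 successes in n = 801, p̂ = 0.44195.
SE = √(p̂(1−p̂)/n) = √(0.246630/801) = 0.017547.
For 99% confidence, z* = 2.576.
Margin of error = z*·SE = 2.576 × 0.017547 = 0.04520.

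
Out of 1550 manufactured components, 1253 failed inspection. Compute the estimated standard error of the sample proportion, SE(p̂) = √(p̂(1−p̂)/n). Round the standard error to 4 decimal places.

Sample proportion p̂ = 1253/1550 = 0.80839.
p̂(1−p̂) = 0.80839·0.19161 = 0.154896.
Dividing by n and taking the root: √0.000099933 = 0.0100.

SE = 0.0100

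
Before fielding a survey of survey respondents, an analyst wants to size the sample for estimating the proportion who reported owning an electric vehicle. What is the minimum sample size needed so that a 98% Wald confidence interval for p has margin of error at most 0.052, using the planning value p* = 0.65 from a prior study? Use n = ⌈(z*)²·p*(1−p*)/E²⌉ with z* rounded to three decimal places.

z* = 2.326 at the 98% level.
p*(1−p*) = 0.65·0.35 = 0.2275.
(z*)²·p*(1−p*)/E² = 5.410276·0.2275/0.002704 = 455.191.
Rounding up, n = 456.

n = 456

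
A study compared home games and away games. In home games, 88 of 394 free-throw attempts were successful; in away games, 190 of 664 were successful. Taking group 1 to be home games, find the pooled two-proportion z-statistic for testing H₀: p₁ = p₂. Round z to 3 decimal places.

z = -2.243

p̂₁ = 88/394 = 0.22335, p̂₂ = 190/664 = 0.28614.
Pooled p̂ = (88+190)/(394+664) = 278/1058 = 0.26276.
Pooled SE = √[0.1937171·0.00404410] ≈ 0.027989.
z = (p̂₁ − p̂₂)/SE = (0.22335 − 0.28614)/0.027989 = -0.06279/0.027989 = -2.243.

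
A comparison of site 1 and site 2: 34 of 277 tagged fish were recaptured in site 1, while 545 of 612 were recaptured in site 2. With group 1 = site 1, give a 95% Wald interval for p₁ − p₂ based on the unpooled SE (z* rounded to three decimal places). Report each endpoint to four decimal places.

(-0.8137, -0.7219)

p̂₁ = 0.12274, p̂₂ = 0.89052, so the observed difference is -0.76778.
Unpooled SE = √(p̂₁(1−p̂₁)/n₁ + p̂₂(1−p̂₂)/n₂) = √(0.000388728 + 0.000159300) = 0.023410.
z* = 1.960 at the 95% level. Margin = 1.960·0.023410 = 0.04588.
So the interval runs from -0.8137 to -0.7219.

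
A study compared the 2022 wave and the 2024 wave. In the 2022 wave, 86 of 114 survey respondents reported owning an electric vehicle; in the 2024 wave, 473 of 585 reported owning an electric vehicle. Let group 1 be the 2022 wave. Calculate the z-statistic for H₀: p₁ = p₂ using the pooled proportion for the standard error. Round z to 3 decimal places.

p̂₁ = 86/114 = 0.75439, p̂₂ = 473/585 = 0.80855.
Pooled p̂ = (86+473)/(114+585) = 559/699 = 0.79971.
SE = √[p̂(1−p̂)(1/n₁+1/n₂)] = √[0.79971·0.20029·(1/114+1/585)] ≈ 0.040973.
z = -0.05416/0.040973 = -1.322.

z = -1.322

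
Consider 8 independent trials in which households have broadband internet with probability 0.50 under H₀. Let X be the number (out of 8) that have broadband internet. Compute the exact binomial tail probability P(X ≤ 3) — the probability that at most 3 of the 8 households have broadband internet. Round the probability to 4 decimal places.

X is binomial with n = 8 and p = 0.50.
P(X ≤ 3) = C(8,0)·0.50^0·0.50^8 + C(8,1)·0.50^1·0.50^7 + C(8,2)·0.50^2·0.50^6 + C(8,3)·0.50^3·0.50^5.
= 0.003906 + 0.031250 + 0.109375 + 0.218750 = 0.3633.

P = 0.3633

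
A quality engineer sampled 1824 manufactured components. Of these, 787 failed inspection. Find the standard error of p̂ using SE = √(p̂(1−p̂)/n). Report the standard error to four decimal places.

Sample proportion p̂ = 787/1824 = 0.43147.
p̂(1−p̂) = 0.245304.
SE = √(0.245304/1824) = 0.0116.

SE = 0.0116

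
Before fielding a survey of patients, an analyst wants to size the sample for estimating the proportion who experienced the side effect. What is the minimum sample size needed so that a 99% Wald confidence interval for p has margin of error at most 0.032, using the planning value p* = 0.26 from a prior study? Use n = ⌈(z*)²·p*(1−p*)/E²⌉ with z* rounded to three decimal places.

The 99% critical value is z* = 2.576.
p*(1−p*) = 0.26·0.74 = 0.1924.
Required n before rounding: 6.635776 × 0.1924 / 0.032² = 1246.800.
Rounding up, n = 1247.

n = 1247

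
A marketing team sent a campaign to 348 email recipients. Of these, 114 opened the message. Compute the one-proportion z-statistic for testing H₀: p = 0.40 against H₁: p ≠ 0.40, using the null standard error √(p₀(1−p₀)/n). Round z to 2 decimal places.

Sample proportion p̂ = 114/348 = 0.32759.
Null standard error: √(0.40·0.60/348) = √0.000689655 = 0.026261.
z = (0.32759 − 0.40)/0.026261 = -0.07241/0.026261 = -2.76.

z = -2.76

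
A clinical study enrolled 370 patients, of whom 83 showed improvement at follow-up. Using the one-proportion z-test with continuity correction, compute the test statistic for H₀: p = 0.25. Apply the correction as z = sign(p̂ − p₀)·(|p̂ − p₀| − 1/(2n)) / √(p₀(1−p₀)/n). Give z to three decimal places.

With x = 83 successes in n = 370, p̂ = 0.22432. p̂ − p₀ = -0.025676.
1/(2n) = 0.001351.
Corrected numerator: |-0.025676| − 0.001351 = 0.024325.
Null standard error: √(0.25·0.75/370) = √0.000506757 = 0.022511.
z = −0.024325/0.022511 = -1.081.

z = -1.081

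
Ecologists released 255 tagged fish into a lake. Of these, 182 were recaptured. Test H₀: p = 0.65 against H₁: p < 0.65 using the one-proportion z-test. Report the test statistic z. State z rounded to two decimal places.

z = 2.13

The sample proportion is 182/255 = 0.71373.
Under H₀, SE = √(p₀(1−p₀)/n) = √(0.65·0.35/255) = √0.000892157 = 0.029869.
z = (p̂ − p₀)/SE = (0.71373 − 0.65)/0.029869 = 2.13.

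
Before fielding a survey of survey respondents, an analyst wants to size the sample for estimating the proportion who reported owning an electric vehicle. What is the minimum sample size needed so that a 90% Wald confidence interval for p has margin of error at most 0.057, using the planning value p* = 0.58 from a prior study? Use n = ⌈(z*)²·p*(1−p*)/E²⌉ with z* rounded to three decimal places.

For 90% confidence, z* = 1.645.
p*(1−p*) = 0.2436.
Required n before rounding: 2.706025 × 0.2436 / 0.057² = 202.889.
Rounding up, n = 203.

n = 203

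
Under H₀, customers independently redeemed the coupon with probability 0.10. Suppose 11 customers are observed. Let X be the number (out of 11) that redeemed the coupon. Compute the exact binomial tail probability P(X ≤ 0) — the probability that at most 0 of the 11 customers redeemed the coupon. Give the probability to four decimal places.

X ~ Binomial(n=11, p=0.10).
P(X ≤ 0) = C(11,0)·0.10^0·0.90^11.
= 0.313811 = 0.3138.

P = 0.3138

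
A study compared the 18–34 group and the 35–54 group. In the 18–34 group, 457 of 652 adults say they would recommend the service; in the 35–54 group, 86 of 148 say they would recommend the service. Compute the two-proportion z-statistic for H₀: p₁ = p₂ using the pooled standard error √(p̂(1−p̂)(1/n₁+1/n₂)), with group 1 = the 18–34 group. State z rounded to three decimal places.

z = 2.819

Sample proportions: p̂₁ = 457/652 = 0.70092 and p̂₂ = 86/148 = 0.58108.
Pooled p̂ = (457+86)/(652+148) = 543/800 = 0.67875.
Pooled SE = √[0.2180484·0.00829050] ≈ 0.042517.
z = (p̂₁ − p̂₂)/SE = (0.70092 − 0.58108)/0.042517 = 0.11984/0.042517 = 2.819.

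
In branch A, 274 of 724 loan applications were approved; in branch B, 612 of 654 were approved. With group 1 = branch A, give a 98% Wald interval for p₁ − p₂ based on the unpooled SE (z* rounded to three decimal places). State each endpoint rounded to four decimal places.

p̂₁ = 274/724 = 0.37845, p̂₂ = 612/654 = 0.93578; p̂₁ − p̂₂ = -0.55733.
Unpooled SE = √(p̂₁(1−p̂₁)/n₁ + p̂₂(1−p̂₂)/n₂) = √(0.000324898 + 0.000091890) = 0.020415.
For 98% confidence, z* = 2.326. Margin = 2.326·0.020415 = 0.04749.
So the interval runs from -0.6048 to -0.5098.

(-0.6048, -0.5098)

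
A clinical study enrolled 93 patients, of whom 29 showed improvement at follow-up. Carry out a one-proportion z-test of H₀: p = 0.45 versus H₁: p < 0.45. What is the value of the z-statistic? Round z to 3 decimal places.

z = -2.678

p̂ = 29/93 = 0.31183.
Null standard error: √(0.45·0.55/93) = √0.002661290 = 0.051588.
z = (0.31183 − 0.45)/0.051588 = -0.13817/0.051588 = -2.678.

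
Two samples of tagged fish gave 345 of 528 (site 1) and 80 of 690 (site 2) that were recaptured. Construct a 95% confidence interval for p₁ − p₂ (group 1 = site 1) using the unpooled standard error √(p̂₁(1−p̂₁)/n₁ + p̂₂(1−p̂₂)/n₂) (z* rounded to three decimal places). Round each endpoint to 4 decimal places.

(0.4904, 0.5846)

p̂₁ = 0.65341, p̂₂ = 0.11594, so the observed difference is 0.53747.
SE = √(0.000428912 + 0.000148550) = √0.000577462 = 0.024030.
The 95% critical value is z* = 1.960. Margin of error = 0.04710.
So the interval runs from 0.4904 to 0.5846.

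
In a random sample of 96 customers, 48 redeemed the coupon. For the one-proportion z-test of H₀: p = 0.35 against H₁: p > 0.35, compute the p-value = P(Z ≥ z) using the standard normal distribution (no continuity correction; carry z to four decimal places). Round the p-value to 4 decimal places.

p-value = 0.0010

With x = 48 successes in n = 96, p̂ = 0.50000.
Null standard error: √(0.35·0.65/96) = √0.002369792 = 0.048681.
Test statistic (full precision, shown to 4 dp): z = (48/96 − 0.35)/SE₀ ≈ 3.0813.
From the standard normal, P(Z ≥ z) = 0.0010.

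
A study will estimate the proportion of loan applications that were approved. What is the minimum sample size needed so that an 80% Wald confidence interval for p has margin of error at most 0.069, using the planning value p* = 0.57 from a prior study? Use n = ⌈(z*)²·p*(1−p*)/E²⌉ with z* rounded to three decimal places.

For 80% confidence, z* = 1.282.
p*(1−p*) = 0.57·0.43 = 0.2451.
Required n before rounding: 1.643524 × 0.2451 / 0.069² = 84.610.
⌈84.610⌉ = 85.

n = 85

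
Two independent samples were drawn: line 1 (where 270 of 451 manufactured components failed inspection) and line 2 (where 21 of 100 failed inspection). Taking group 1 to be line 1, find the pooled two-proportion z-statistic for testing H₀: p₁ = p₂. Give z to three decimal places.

z = 7.044

Sample proportions: p̂₁ = 270/451 = 0.59867 and p̂₂ = 21/100 = 0.21000.
Pooling: p̂ = 291/551 = 0.52813.
SE = √[p̂(1−p̂)(1/n₁+1/n₂)] = √[0.52813·0.47187·(1/451+1/100)] ≈ 0.055178.
z = 0.38867/0.055178 = 7.044.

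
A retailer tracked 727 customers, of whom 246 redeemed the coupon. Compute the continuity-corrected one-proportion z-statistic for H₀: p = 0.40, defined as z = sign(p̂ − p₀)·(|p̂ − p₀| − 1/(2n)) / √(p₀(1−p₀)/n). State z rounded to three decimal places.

z = -3.354

p̂ = 246/727 = 0.33838. p̂ − p₀ = -0.061623.
Continuity correction 1/(2n) = 1/1454 = 0.000688.
Corrected numerator: |-0.061623| − 0.000688 = 0.060935.
Under H₀, SE = √(p₀(1−p₀)/n) = √(0.40·0.60/727) = √0.000330124 = 0.018169.
z = (−)0.060935/0.018169 = -3.354.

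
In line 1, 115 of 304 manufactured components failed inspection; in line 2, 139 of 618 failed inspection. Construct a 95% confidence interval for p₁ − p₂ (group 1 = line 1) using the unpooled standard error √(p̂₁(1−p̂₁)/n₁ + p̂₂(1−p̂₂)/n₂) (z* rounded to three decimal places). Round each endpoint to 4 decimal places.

p̂₁ = 115/304 = 0.37829, p̂₂ = 139/618 = 0.22492; p̂₁ − p̂₂ = 0.15337.
Unpooled SE = √(p̂₁(1−p̂₁)/n₁ + p̂₂(1−p̂₂)/n₂) = √(0.000773640 + 0.000282088) = 0.032492.
The 95% critical value is z* = 1.960. Margin of error = 0.06368.
CI: 0.15337 ± 0.06368 = (0.0897, 0.2171).

(0.0897, 0.2171)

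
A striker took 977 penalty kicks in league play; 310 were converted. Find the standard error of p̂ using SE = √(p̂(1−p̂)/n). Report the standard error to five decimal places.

SE = 0.01489

p̂ = 310/977 = 0.31730.
p̂(1−p̂) = 0.216621.
SE = √(0.216621/977) = 0.01489.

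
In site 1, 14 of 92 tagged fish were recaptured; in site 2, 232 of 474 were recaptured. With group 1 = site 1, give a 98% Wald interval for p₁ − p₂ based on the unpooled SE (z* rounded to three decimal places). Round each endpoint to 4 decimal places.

(-0.4395, -0.2351)

p̂₁ = 0.15217, p̂₂ = 0.48945, so the observed difference is -0.33728.
SE = √(0.001402359 + 0.000527191) = √0.001929550 = 0.043927.
z* = 2.326 at the 98% level. Margin of error = 0.10217.
So the interval runs from -0.4395 to -0.2351.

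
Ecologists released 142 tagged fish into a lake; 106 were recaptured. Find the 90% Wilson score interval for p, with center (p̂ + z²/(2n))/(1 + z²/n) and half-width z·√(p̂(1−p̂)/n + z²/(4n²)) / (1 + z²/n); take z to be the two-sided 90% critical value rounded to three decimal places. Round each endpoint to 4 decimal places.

Here p̂ = 106/142 = 0.74648 and z = 1.645 (z² = 2.706025).
Denominator 1 + z²/n = 1 + 2.706025/142 = 1.019057.
Adjusted center: (0.74648 + z²/(2n))/1.019057 = 0.74187.
Radicand: p̂(1−p̂)/n + z²/(4n²) = 0.001332734 + 0.000033550 = 0.001366284.
Half-width = 1.645·√0.001366284/1.019057 = 0.05967.
Interval: 0.74187 ± 0.05967 → (0.6822, 0.8015).

(0.6822, 0.8015)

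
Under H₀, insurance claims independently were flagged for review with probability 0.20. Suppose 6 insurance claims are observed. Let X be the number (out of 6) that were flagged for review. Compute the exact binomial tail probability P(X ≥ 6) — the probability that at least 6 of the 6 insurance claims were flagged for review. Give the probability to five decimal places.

X ~ Binomial(n=6, p=0.20).
P(X ≥ 6) = C(6,6)·0.20^6·0.80^0.
= 0.000064 = 0.00006.

P = 0.00006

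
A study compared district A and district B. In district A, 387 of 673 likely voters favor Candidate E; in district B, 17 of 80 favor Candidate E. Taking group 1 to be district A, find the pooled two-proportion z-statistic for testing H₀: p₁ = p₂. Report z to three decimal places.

Sample proportions: p̂₁ = 387/673 = 0.57504 and p̂₂ = 17/80 = 0.21250.
Pooled p̂ = (387+17)/(673+80) = 404/753 = 0.53652.
Pooled SE = √[0.2486662·0.01398588] ≈ 0.058973.
z = (p̂₁ − p̂₂)/SE = (0.57504 − 0.21250)/0.058973 = 0.36254/0.058973 = 6.148.

z = 6.148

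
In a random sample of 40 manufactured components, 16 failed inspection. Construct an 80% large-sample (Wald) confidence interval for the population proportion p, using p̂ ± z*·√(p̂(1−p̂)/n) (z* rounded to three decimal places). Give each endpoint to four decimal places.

(0.3007, 0.4993)

p̂ = 16/40 = 0.40000.
SE = √(p̂(1−p̂)/n) = √(0.240000/40) = 0.077460.
For 80% confidence, z* = 1.282.
Margin of error: 1.282 × 0.077460 = 0.09930.
Interval: 0.40000 ± 0.09930 → (0.3007, 0.4993).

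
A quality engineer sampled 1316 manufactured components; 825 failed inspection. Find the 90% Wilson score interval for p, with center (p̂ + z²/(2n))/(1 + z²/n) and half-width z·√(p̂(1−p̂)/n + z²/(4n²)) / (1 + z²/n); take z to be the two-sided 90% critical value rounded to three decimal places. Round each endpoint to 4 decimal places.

(0.6047, 0.6485)

Here p̂ = 825/1316 = 0.62690 and z = 1.645 (z² = 2.706025).
Denominator 1 + z²/n = 1 + 2.706025/1316 = 1.002056.
Center = (0.62690 + 0.001028)/1.002056 = 0.62664.
Radicand: p̂(1−p̂)/n + z²/(4n²) = 0.000177733 + 0.000000391 = 0.000178124.
Half-width = 1.645·√0.000178124/1.002056 = 0.02191.
Interval: 0.62664 ± 0.02191 → (0.6047, 0.6485).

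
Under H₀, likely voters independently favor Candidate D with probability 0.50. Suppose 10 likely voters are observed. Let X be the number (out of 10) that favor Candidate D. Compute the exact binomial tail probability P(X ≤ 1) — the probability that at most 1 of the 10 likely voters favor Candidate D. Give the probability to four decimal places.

P = 0.0107

X ~ Binomial(n=10, p=0.50).
P(X ≤ 1) = C(10,0)·0.50^0·0.50^10 + C(10,1)·0.50^1·0.50^9.
= 0.000977 + 0.009766 = 0.0107.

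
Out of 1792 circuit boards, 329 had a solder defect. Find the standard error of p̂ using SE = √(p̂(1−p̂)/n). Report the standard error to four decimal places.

SE = 0.0091

The sample proportion is 329/1792 = 0.18359.
p̂(1−p̂) = 0.18359·0.81641 = 0.149885.
Dividing by n and taking the root: √0.000083641 = 0.0091.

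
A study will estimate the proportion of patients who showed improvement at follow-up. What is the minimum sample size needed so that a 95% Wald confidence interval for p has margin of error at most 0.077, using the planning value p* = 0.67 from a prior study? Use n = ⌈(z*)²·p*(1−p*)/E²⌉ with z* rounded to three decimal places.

n = 144

The 95% critical value is z* = 1.960.
p*(1−p*) = 0.67·0.33 = 0.2211.
Required n before rounding: 3.841600 × 0.2211 / 0.077² = 143.258.
Rounding up, n = 144.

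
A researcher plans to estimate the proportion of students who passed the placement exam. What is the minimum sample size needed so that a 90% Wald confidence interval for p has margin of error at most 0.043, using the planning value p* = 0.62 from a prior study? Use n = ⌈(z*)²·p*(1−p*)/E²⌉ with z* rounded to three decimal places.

For 90% confidence, z* = 1.645.
p*(1−p*) = 0.2356.
Required n before rounding: 2.706025 × 0.2356 / 0.043² = 344.802.
⌈344.802⌉ = 345.

n = 345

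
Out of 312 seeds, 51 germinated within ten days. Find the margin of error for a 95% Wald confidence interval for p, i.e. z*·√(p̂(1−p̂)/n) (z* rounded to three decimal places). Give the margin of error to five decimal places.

ME = 0.04103

Sample proportion p̂ = 51/312 = 0.16346.
SE(p̂) = √(0.16346·0.83654/312) = 0.020935.
The 95% critical value is z* = 1.960.
ME = 1.960·0.020935 = 0.04103.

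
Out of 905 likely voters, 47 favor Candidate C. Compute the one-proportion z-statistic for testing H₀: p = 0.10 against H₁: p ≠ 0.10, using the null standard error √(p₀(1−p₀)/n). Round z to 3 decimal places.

With x = 47 successes in n = 905, p̂ = 0.05193.
Null standard error: √(0.10·0.90/905) = √0.000099448 = 0.009972.
Test statistic: z = -0.04807/0.009972 = -4.820.

z = -4.820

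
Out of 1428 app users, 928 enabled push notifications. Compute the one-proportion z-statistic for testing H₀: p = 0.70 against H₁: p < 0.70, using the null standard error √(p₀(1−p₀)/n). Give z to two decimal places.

With x = 928 successes in n = 1428, p̂ = 0.64986.
Null standard error: √(0.70·0.30/1428) = √0.000147059 = 0.012127.
z = (p̂ − p₀)/SE = (0.64986 − 0.70)/0.012127 = -4.13.

z = -4.13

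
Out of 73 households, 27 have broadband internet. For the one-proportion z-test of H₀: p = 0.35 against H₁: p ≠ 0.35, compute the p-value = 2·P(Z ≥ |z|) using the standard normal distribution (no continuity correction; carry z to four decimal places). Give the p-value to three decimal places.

p-value = 0.722

p̂ = 27/73 = 0.36986.
Under H₀, SE = √(p₀(1−p₀)/n) = √(0.35·0.65/73) = √0.003116438 = 0.055825.
Test statistic (full precision, shown to 4 dp): z = (27/73 − 0.35)/SE₀ ≈ 0.3558.
From the standard normal, 2·P(Z ≥ |z|) = 0.722.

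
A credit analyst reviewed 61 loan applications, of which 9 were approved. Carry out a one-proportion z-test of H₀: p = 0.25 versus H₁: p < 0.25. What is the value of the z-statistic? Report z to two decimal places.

z = -1.85

Sample proportion p̂ = 9/61 = 0.14754.
SE₀ = √(0.25·0.75/61) = 0.055442.
z = (0.14754 − 0.25)/0.055442 = -0.10246/0.055442 = -1.85.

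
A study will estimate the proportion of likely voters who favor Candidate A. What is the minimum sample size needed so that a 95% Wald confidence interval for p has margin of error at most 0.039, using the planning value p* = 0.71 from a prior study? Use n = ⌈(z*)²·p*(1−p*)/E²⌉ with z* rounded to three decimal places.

The 95% critical value is z* = 1.960.
p*(1−p*) = 0.2059.
(z*)²·p*(1−p*)/E² = 3.841600·0.2059/0.001521 = 520.043.
⌈520.043⌉ = 521.

n = 521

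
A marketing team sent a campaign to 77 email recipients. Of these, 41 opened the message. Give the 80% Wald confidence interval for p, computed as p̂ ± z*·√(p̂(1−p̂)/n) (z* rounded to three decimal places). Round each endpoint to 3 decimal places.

The sample proportion is 41/77 = 0.53247.
Standard error of p̂: √(0.248946/77) = √0.003233063 = 0.056860.
For 80% confidence, z* = 1.282.
Margin = 1.282·0.056860 = 0.07289.
CI: 0.53247 ± 0.07289 = (0.460, 0.605).

(0.460, 0.605)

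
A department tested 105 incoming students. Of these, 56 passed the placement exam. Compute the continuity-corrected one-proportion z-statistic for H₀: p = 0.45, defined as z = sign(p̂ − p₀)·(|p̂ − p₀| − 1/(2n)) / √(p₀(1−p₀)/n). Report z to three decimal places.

z = 1.618

The sample proportion is 56/105 = 0.53333. p̂ − p₀ = 0.083333.
1/(2n) = 0.004762.
Corrected numerator: |0.083333| − 0.004762 = 0.078571.
Under H₀, SE = √(p₀(1−p₀)/n) = √(0.45·0.55/105) = √0.002357143 = 0.048550.
z = (+)0.078571/0.048550 = 1.618.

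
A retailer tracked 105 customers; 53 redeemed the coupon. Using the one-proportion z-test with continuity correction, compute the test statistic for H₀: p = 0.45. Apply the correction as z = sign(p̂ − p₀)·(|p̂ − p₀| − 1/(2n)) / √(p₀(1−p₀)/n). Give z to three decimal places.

z = 1.030

The sample proportion is 53/105 = 0.50476. p̂ − p₀ = 0.054762.
Continuity correction 1/(2n) = 1/210 = 0.004762.
Corrected numerator: |0.054762| − 0.004762 = 0.050000.
SE₀ = √(0.45·0.55/105) = 0.048550.
z = +0.050000/0.048550 = 1.030.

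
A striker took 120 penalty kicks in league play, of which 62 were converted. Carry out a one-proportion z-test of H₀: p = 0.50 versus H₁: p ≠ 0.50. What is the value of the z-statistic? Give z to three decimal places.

Sample proportion p̂ = 62/120 = 0.51667.
Null standard error: √(0.50·0.50/120) = √0.002083333 = 0.045644.
z = (0.51667 − 0.50)/0.045644 = 0.01667/0.045644 = 0.365.

z = 0.365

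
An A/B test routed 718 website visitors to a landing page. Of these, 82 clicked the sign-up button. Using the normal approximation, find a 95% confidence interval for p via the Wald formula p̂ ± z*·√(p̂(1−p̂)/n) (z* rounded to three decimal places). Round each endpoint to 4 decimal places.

With x = 82 successes in n = 718, p̂ = 0.11421.
SE = √(p̂(1−p̂)/n) = √(0.101163/718) = 0.011870.
For 95% confidence, z* = 1.960.
Margin of error: 1.960 × 0.011870 = 0.02327.
Interval: 0.11421 ± 0.02327 → (0.0909, 0.1375).

(0.0909, 0.1375)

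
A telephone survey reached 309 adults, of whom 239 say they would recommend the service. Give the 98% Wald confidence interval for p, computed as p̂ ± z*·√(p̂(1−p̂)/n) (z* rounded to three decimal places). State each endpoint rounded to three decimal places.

(0.718, 0.829)

With x = 239 successes in n = 309, p̂ = 0.77346.
Standard error of p̂: √(0.175218/309) = √0.000567049 = 0.023813.
z* = 2.326 at the 98% level.
Margin of error: 2.326 × 0.023813 = 0.05539.
Interval: 0.77346 ± 0.05539 → (0.718, 0.829).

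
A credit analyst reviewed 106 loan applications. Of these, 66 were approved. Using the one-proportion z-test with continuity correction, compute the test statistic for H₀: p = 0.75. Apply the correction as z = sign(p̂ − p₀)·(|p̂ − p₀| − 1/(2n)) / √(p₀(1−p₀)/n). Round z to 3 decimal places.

p̂ = 66/106 = 0.62264. p̂ − p₀ = -0.127358.
Continuity correction 1/(2n) = 1/212 = 0.004717.
Corrected numerator: |-0.127358| − 0.004717 = 0.122641.
SE₀ = √(0.75·0.25/106) = 0.042058.
z = −0.122641/0.042058 = -2.916.

z = -2.916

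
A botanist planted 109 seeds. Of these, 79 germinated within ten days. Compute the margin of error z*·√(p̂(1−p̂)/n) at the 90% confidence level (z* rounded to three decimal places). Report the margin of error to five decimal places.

ME = 0.07037

Sample proportion p̂ = 79/109 = 0.72477.
Standard error of p̂: √(0.199478/109) = √0.001830075 = 0.042779.
For 90% confidence, z* = 1.645.
Margin of error = z*·SE = 1.645 × 0.042779 = 0.07037.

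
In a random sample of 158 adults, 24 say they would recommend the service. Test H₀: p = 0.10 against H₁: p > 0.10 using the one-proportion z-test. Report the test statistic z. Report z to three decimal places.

z = 2.175

The sample proportion is 24/158 = 0.15190.
Under H₀, SE = √(p₀(1−p₀)/n) = √(0.10·0.90/158) = √0.000569620 = 0.023867.
z = (p̂ − p₀)/SE = (0.15190 − 0.10)/0.023867 = 2.175.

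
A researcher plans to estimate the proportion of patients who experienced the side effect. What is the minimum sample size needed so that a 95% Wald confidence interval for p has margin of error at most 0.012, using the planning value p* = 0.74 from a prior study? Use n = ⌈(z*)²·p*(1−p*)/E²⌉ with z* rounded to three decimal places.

n = 5133

For 95% confidence, z* = 1.960.
p*(1−p*) = 0.1924.
Required n before rounding: 3.841600 × 0.1924 / 0.012² = 5132.804.
⌈5132.804⌉ = 5133.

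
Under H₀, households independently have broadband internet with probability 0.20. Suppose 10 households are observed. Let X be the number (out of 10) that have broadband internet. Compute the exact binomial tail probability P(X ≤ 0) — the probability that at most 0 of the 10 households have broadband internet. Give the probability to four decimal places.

X ~ Binomial(n=10, p=0.20).
P(X ≤ 0) = C(10,0)·0.20^0·0.80^10.
= 0.107374 = 0.1074.

P = 0.1074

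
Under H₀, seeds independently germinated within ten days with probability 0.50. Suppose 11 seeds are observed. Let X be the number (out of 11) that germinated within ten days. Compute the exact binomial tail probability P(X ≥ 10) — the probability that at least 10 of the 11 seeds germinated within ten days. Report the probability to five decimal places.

P = 0.00586

X ~ Binomial(n=11, p=0.50).
P(X ≥ 10) = C(11,10)·0.50^10·0.50^1 + C(11,11)·0.50^11·0.50^0.
= 0.005371 + 0.000488 = 0.00586.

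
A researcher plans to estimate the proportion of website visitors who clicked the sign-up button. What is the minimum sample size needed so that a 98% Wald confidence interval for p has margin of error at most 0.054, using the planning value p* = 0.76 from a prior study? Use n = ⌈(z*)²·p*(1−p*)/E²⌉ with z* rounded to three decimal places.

n = 339

The 98% critical value is z* = 2.326.
p*(1−p*) = 0.1824.
(z*)²·p*(1−p*)/E² = 5.410276·0.1824/0.002916 = 338.421.
Rounding up, n = 339.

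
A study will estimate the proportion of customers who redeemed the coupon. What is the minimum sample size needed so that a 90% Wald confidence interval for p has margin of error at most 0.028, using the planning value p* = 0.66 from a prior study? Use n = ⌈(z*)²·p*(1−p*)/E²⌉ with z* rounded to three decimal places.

For 90% confidence, z* = 1.645.
p*(1−p*) = 0.2244.
Required n before rounding: 2.706025 × 0.2244 / 0.028² = 774.531.
⌈774.531⌉ = 775.

n = 775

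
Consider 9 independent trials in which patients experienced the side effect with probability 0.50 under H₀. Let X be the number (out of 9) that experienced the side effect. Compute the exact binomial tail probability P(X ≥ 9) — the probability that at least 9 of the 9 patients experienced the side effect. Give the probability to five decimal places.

P = 0.00195

X ~ Binomial(n=9, p=0.50).
P(X ≥ 9) = C(9,9)·0.50^9·0.50^0.
= 0.001953 = 0.00195.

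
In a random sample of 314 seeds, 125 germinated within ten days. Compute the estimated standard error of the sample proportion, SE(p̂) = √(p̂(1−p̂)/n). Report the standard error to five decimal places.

The sample proportion is 125/314 = 0.39809.
p̂(1−p̂) = 0.239614.
SE = √(0.239614/314) = √0.000763102 = 0.02762.

SE = 0.02762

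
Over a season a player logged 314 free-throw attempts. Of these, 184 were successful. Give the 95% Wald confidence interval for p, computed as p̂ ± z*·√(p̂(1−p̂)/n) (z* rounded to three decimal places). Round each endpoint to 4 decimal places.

The sample proportion is 184/314 = 0.58599.
SE = √(p̂(1−p̂)/n) = √(0.242606/314) = 0.027796.
For 95% confidence, z* = 1.960.
Margin of error: 1.960 × 0.027796 = 0.05448.
Interval: 0.58599 ± 0.05448 → (0.5315, 0.6405).

(0.5315, 0.6405)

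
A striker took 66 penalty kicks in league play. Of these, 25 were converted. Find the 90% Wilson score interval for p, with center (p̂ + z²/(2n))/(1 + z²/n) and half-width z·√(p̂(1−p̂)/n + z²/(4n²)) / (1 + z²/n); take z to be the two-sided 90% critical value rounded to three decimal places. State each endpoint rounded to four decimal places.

Here p̂ = 25/66 = 0.37879 and z = 1.645 (z² = 2.706025).
Denominator 1 + z²/n = 1 + 2.706025/66 = 1.041000.
Adjusted center: (0.37879 + z²/(2n))/1.041000 = 0.38356.
Radicand: p̂(1−p̂)/n + z²/(4n²) = 0.003565267 + 0.000155304 = 0.003720571.
Half-width = z·√(radicand)/denom = 1.645·0.060996/1.041000 = 0.09639.
So the interval runs from 0.2872 to 0.4799.

(0.2872, 0.4799)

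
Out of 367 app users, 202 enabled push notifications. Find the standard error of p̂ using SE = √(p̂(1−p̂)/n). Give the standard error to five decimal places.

p̂ = 202/367 = 0.55041.
p̂(1−p̂) = 0.55041·0.44959 = 0.247459.
Dividing by n and taking the root: √0.000674275 = 0.02597.

SE = 0.02597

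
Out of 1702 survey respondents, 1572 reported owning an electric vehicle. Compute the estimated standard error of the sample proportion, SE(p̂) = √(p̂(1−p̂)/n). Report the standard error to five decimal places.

With x = 1572 successes in n = 1702, p̂ = 0.92362.
p̂(1−p̂) = 0.92362·0.07638 = 0.070546.
SE = √(0.070546/1702) = √0.000041449 = 0.00644.

SE = 0.00644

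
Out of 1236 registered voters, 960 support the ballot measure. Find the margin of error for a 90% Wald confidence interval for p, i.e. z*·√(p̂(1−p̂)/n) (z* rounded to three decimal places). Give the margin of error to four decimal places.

Sample proportion p̂ = 960/1236 = 0.77670.
SE = √(p̂(1−p̂)/n) = √(0.173438/1236) = 0.011846.
z* = 1.645 at the 90% level.
So ME = 0.0195.

ME = 0.0195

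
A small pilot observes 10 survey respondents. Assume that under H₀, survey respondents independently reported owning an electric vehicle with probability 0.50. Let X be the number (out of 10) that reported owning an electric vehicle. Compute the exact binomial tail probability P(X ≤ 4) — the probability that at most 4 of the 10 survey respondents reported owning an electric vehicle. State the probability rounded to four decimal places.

P = 0.3770

X is binomial with n = 10 and p = 0.50.
P(X ≤ 4) = Σ_{j=0}^{4} C(10,j)·0.50^j·0.50^{10−j}.
= 0.000977 + 0.009766 + 0.043945 + 0.117188 + 0.205078 = 0.3770.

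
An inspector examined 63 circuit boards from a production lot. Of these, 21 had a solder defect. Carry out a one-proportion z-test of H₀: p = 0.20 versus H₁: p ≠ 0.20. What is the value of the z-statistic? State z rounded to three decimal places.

z = 2.646

Sample proportion p̂ = 21/63 = 0.33333.
Under H₀, SE = √(p₀(1−p₀)/n) = √(0.20·0.80/63) = √0.002539683 = 0.050395.
z = (0.33333 − 0.20)/0.050395 = 0.13333/0.050395 = 2.646.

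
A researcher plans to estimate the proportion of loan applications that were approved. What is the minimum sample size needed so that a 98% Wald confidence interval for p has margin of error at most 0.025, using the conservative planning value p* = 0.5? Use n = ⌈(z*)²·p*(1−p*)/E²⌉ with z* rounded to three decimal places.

For 98% confidence, z* = 2.326.
p*(1−p*) = 0.50·0.50 = 0.2500.
Required n before rounding: 5.410276 × 0.2500 / 0.025² = 2164.110.
⌈2164.110⌉ = 2165.

n = 2165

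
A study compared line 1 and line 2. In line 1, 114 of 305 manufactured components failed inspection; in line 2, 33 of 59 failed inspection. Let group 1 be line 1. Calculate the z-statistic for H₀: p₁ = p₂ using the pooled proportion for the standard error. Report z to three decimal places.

z = -2.659

Sample proportions: p̂₁ = 114/305 = 0.37377 and p̂₂ = 33/59 = 0.55932.
Pooled p̂ = (114+33)/(305+59) = 147/364 = 0.40385.
Pooled SE = √[0.2407544·0.02022784] ≈ 0.069785.
z = (p̂₁ − p̂₂)/SE = (0.37377 − 0.55932)/0.069785 = -0.18555/0.069785 = -2.659.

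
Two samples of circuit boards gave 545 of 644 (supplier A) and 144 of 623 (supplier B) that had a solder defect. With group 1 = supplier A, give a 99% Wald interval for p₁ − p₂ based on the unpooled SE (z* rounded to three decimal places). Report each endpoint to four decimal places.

(0.5583, 0.6720)

p̂₁ = 545/644 = 0.84627, p̂₂ = 144/623 = 0.23114; p̂₁ − p̂₂ = 0.61513.
Unpooled SE = √(p̂₁(1−p̂₁)/n₁ + p̂₂(1−p̂₂)/n₂) = √(0.000202011 + 0.000285255) = 0.022074.
For 99% confidence, z* = 2.576. Margin of error = 0.05686.
Interval: 0.61513 ± 0.05686 → (0.5583, 0.6720).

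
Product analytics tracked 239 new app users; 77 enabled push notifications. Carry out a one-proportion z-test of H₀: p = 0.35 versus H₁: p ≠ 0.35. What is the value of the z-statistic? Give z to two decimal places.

Sample proportion p̂ = 77/239 = 0.32218.
SE₀ = √(0.35·0.65/239) = 0.030853.
z = (0.32218 − 0.35)/0.030853 = -0.02782/0.030853 = -0.90.

z = -0.90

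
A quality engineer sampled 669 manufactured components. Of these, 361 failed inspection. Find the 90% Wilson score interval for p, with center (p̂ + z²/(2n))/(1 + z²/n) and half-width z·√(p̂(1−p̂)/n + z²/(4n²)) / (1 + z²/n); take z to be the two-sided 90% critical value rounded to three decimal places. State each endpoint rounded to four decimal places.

Here p̂ = 361/669 = 0.53961 and z = 1.645 (z² = 2.706025).
1 + z²/n = 1.004045.
Adjusted center: (0.53961 + z²/(2n))/1.004045 = 0.53945.
Radicand: p̂(1−p̂)/n + z²/(4n²) = 0.000371347 + 0.000001512 = 0.000372859.
Half-width = 1.645·√0.000372859/1.004045 = 0.03164.
Interval: 0.53945 ± 0.03164 → (0.5078, 0.5711).

(0.5078, 0.5711)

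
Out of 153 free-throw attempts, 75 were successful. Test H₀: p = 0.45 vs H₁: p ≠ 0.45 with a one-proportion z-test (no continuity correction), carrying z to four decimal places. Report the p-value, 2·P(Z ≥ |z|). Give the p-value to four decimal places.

p-value = 0.3176

p̂ = 75/153 = 0.49020.
Null standard error: √(0.45·0.55/153) = √0.001617647 = 0.040220.
z = (p̂ − p₀)/SE = (75/153 − 0.45)/0.040220 ≈ 0.9994.
From the standard normal, 2·P(Z ≥ |z|) = 0.3176.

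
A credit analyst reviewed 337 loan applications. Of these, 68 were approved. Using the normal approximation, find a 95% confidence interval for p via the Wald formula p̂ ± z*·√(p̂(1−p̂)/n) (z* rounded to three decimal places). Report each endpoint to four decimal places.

Sample proportion p̂ = 68/337 = 0.20178.
SE(p̂) = √(0.20178·0.79822/337) = 0.021862.
The 95% critical value is z* = 1.960.
Margin = 1.960·0.021862 = 0.04285.
Interval: 0.20178 ± 0.04285 → (0.1589, 0.2446).

(0.1589, 0.2446)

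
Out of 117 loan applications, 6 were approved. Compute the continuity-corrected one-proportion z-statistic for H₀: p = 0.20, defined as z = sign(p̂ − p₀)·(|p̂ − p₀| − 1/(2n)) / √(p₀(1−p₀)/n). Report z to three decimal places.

With x = 6 successes in n = 117, p̂ = 0.05128. p̂ − p₀ = -0.148718.
Continuity correction 1/(2n) = 1/234 = 0.004274.
Corrected numerator: |-0.148718| − 0.004274 = 0.144444.
Null standard error: √(0.20·0.80/117) = √0.001367521 = 0.036980.
z = (−)0.144444/0.036980 = -3.906.

z = -3.906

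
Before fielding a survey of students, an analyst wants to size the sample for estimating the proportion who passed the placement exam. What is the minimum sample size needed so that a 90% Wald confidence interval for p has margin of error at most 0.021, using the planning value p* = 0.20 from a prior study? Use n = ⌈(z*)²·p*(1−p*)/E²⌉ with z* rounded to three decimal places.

n = 982

z* = 1.645 at the 90% level.
p*(1−p*) = 0.1600.
Required n before rounding: 2.706025 × 0.1600 / 0.021² = 981.778.
Rounding up, n = 982.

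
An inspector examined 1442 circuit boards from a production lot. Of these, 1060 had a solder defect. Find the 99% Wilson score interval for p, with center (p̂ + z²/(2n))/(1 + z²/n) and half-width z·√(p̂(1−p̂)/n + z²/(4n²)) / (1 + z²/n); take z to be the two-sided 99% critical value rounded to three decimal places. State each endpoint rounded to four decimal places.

Here p̂ = 1060/1442 = 0.73509 and z = 2.576 (z² = 6.635776).
1 + z²/n = 1.004602.
Adjusted center: (0.73509 + z²/(2n))/1.004602 = 0.73401.
Radicand: p̂(1−p̂)/n + z²/(4n²) = 0.000135043 + 0.000000798 = 0.000135841.
Half-width = z·√(radicand)/denom = 2.576·0.011655/1.004602 = 0.02989.
So the interval runs from 0.7041 to 0.7639.

(0.7041, 0.7639)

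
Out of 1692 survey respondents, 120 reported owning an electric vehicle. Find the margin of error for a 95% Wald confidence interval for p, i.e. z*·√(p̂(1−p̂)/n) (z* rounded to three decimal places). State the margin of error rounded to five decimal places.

The sample proportion is 120/1692 = 0.07092.
Standard error of p̂: √(0.065892/1692) = √0.000038943 = 0.006240.
The 95% critical value is z* = 1.960.
So ME = 0.01223.

ME = 0.01223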